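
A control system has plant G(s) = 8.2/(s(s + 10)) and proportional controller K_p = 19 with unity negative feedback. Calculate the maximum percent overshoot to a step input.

From 1 + K_pG(s) = 0: s² + 10s + 155.8 = 0 ⇒ ω_n = 12.48, ζ = 0.4006.
%OS = 100·exp(−πζ/√(1−ζ²)) = 100·exp(−π·0.4006/√0.8395) = 25.3%.

25.3%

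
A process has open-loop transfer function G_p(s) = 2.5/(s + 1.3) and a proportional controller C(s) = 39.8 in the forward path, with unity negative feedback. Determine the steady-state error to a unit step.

The loop is type 0. Static position error constant K_pos = C(0)·G_p(0) = 39.8·1.923 = 76.54.
Steady-state error to a unit step: e_ss = 1/(1+K_pos) = 1/77.54 = 0.0129.

0.0129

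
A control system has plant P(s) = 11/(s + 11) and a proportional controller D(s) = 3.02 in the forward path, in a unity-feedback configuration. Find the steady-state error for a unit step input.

The loop is type 0. Static position error constant K_pos = D(0)·P(0) = 3.02·1 = 3.02.
Steady-state error to a unit step: e_ss = 1/(1+K_pos) = 1/4.02 = 0.249.

0.249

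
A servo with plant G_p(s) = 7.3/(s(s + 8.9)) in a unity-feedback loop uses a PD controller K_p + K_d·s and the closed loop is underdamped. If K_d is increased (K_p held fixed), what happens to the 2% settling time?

decrease

Characteristic equation s² + (8.9 + 7.3K_d)s + 7.3K_p = 0: raising K_d increases ζω_n = (8.9+7.3K_d)/2 while the loop stays underdamped, so T_s ≈ 4/(ζω_n) decreases.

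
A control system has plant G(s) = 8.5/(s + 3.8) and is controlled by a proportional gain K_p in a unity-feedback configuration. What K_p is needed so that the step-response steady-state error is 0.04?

K_p = 10.7

The loop is type 0, so e_ss(step) = 1/(1 + K_pos) with K_pos = K_p·G(0).
G(0) = 2.237. Require 1/(1 + K_p·2.237) = 0.04, so 1 + 2.237·K_p = 25.
K_p = (25 − 1)/2.237 = 10.7.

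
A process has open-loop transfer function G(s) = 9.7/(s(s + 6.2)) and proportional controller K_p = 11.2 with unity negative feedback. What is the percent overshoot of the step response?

Closed-loop characteristic equation: s² + 6.2s + 108.6 = 0, so ω_n = 10.42 rad/s and ζ = 6.2/(2·10.42) = 0.2974.
%OS = 100·exp(−πζ/√(1−ζ²)) = 100·exp(−π·0.2974/√0.9115) = 37.6%.

37.6%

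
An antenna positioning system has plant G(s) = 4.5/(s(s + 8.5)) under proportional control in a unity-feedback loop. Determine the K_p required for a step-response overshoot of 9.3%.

From %OS = 100·exp(−πζ/√(1−ζ²)) = 9.3%, ζ = −ln(0.093)/√(π²+ln²(0.093)) = 0.6031.
Characteristic equation s² + 8.5s + 4.5K_p = 0 gives ζ = 8.5/(2√(4.5K_p)).
Setting ζ = 0.6031: √(4.5K_p) = 8.5/(2·0.6031) = 7.047, so K_p = 49.66/4.5 = 11.

K_p = 11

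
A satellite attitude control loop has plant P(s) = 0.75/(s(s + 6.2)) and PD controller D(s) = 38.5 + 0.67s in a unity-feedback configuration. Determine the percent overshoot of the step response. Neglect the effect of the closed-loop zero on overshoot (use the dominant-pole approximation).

Forward path: (38.5 + 0.67s)·0.75/(s(s+6.2)). The closed-loop characteristic equation is s² + (6.2 + 0.75·0.67)s + 0.75·38.5 = 0.
That is s² + 6.703s + 28.88 = 0, so ω_n = 5.374 rad/s and ζ = 6.703/(2·5.374) = 0.6237.
%OS = 100·exp(−πζ/√(1−ζ²)) = 8.16%.

8.16%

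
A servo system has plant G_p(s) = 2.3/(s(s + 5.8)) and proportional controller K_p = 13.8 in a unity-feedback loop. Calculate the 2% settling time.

T_s ≈ 1.38 s

Closed-loop characteristic equation: s² + 5.8s + 31.74 = 0, so ω_n = 5.634 rad/s and ζ = 5.8/(2·5.634) = 0.5147.
2% settling time T_s ≈ 4/(ζω_n) = 4/2.9 = 1.38 s.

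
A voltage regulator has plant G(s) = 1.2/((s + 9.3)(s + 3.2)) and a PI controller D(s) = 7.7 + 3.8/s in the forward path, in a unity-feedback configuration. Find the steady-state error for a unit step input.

0

The open loop D(s)G(s) has a pole at the origin (type 1), so the static position error constant is infinite and e_ss = 1/(1+∞) = 0.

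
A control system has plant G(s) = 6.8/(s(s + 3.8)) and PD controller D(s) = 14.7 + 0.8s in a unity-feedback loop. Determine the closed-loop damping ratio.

Forward path: (14.7 + 0.8s)·6.8/(s(s+3.8)). The closed-loop characteristic equation is s² + (3.8 + 6.8·0.8)s + 6.8·14.7 = 0.
That is s² + 9.24s + 99.96 = 0, so ω_n = 9.998 rad/s and ζ = 9.24/(2·9.998) = 0.4621.

ζ = 0.462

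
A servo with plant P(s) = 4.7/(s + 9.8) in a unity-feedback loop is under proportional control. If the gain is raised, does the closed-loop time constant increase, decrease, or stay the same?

decrease

Closed-loop pole is at s = −(9.8+K_p·4.7); larger K_p moves it further left, so τ = 1/(9.8+K_p·4.7) decreases.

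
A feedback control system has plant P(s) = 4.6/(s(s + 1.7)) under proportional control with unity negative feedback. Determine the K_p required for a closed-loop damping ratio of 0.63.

Closed-loop characteristic equation: s² + 1.7s + K_p·4.6 = 0.
So ω_n = √(4.6K_p) and 2ζω_n = 1.7, giving ζ = 1.7/(2√(4.6K_p)).
Setting ζ = 0.63: √(4.6K_p) = 1.7/(2·0.63) = 1.349, so K_p = 1.82/4.6 = 0.396.

K_p = 0.396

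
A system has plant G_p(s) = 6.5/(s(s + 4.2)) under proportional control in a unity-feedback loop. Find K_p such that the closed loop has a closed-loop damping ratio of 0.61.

K_p = 1.82

Closed-loop characteristic equation: s² + 4.2s + K_p·6.5 = 0.
So ω_n = √(6.5K_p) and 2ζω_n = 4.2, giving ζ = 4.2/(2√(6.5K_p)).
Setting ζ = 0.61: √(6.5K_p) = 4.2/(2·0.61) = 3.443, so K_p = 11.85/6.5 = 1.82.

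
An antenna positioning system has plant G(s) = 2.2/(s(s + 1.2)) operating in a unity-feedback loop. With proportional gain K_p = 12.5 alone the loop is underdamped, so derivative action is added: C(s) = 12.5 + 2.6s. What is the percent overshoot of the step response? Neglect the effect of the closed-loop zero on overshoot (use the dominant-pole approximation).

6.34%

Forward path: (12.5 + 2.6s)·2.2/(s(s+1.2)). The closed-loop characteristic equation is s² + (1.2 + 2.2·2.6)s + 2.2·12.5 = 0.
That is s² + 6.92s + 27.5 = 0, so ω_n = 5.244 rad/s and ζ = 6.92/(2·5.244) = 0.6598.
%OS = 100·exp(−πζ/√(1−ζ²)) = 6.34%.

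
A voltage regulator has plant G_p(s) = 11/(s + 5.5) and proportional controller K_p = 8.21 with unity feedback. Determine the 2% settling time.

Closed-loop transfer function: T(s) = K_p·G_p(s)/(1 + K_p·G_p(s)) = 90.31/(s + 5.5 + 90.31) = 90.31/(s + 95.81).
Time constant τ = 1/95.81 = 0.01044 s, so the 2% settling time is about 4τ = 0.0417 s.

T_s ≈ 0.0417 s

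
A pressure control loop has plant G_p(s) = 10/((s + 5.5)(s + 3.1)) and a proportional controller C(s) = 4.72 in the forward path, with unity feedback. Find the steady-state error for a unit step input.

The loop is type 0. Static position error constant K_pos = C(0)·G_p(0) = 4.72·0.5865 = 2.768.
Steady-state error to a unit step: e_ss = 1/(1+K_pos) = 1/3.768 = 0.265.

0.265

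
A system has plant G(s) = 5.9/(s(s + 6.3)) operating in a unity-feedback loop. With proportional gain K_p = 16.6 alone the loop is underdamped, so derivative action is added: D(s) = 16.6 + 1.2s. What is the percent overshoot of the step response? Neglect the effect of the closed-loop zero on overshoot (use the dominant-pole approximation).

5.6%

Forward path: (16.6 + 1.2s)·5.9/(s(s+6.3)). The closed-loop characteristic equation is s² + (6.3 + 5.9·1.2)s + 5.9·16.6 = 0.
That is s² + 13.38s + 97.94 = 0, so ω_n = 9.896 rad/s and ζ = 13.38/(2·9.896) = 0.676.
%OS = 100·exp(−πζ/√(1−ζ²)) = 5.6%.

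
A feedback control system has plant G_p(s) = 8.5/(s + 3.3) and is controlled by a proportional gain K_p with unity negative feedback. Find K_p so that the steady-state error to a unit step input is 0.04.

The loop is type 0, so e_ss(step) = 1/(1 + K_pos) with K_pos = K_p·G_p(0).
G_p(0) = 2.576. Require 1/(1 + K_p·2.576) = 0.04, so 1 + 2.576·K_p = 25.
K_p = (25 − 1)/2.576 = 9.32.

K_p = 9.32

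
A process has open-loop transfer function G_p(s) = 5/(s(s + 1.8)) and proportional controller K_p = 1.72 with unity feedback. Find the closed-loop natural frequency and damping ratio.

ω_n = 2.93 rad/s, ζ = 0.307

With unity feedback the closed-loop characteristic equation is s² + 1.8s + 1.72·5 = s² + 1.8s + 8.6 = 0.
So ω_n² = 8.6 ⇒ ω_n = 2.933 rad/s, and ζ = 1.8/(2ω_n) = 0.307.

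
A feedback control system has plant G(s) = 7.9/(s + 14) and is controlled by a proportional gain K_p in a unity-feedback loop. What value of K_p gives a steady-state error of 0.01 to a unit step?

Steady-state error for a unit step on this type-0 loop is 1/(1 + K_p·G(0)).
G(0) = 0.5643. Require 1/(1 + K_p·0.5643) = 0.01, so 1 + 0.5643·K_p = 100.
K_p = (100 − 1)/0.5643 = 175.

K_p = 175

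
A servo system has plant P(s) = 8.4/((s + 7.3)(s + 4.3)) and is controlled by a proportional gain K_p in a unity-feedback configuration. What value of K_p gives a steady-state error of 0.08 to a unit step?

Steady-state error for a unit step on this type-0 loop is 1/(1 + K_p·P(0)).
P(0) = 0.2676. Require 1/(1 + K_p·0.2676) = 0.08, so 1 + 0.2676·K_p = 12.5.
K_p = (12.5 − 1)/0.2676 = 43.

K_p = 43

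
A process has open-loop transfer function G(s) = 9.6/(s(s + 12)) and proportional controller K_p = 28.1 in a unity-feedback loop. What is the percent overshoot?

From 1 + K_pG(s) = 0: s² + 12s + 269.8 = 0 ⇒ ω_n = 16.42, ζ = 0.3653.
%OS = 100·exp(−πζ/√(1−ζ²)) = 100·exp(−π·0.3653/√0.8665) = 29.1%.

29.1%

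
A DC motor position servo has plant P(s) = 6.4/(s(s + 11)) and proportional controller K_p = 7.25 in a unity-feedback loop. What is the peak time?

From 1 + K_pP(s) = 0: s² + 11s + 46.4 = 0 ⇒ ω_n = 6.812, ζ = 0.8074.
Damped frequency ω_d = ω_n√(1−ζ²) = 4.019 rad/s, so peak time T_p = π/ω_d = 0.782 s.

T_p = 0.782 s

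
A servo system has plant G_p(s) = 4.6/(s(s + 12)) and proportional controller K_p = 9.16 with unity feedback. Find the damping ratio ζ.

1 + K_p·G_p(s) = 0 gives s² + 12s + 42.14 = 0.
Matching s² + 2ζω_n s + ω_n²: ω_n = √42.14 = 6.491 rad/s and 2ζω_n = 12, so ζ = 12/(2·6.491) = 0.924.

ζ = 0.924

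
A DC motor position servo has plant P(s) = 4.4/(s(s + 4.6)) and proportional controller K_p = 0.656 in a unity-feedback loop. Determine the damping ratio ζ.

With unity feedback the closed-loop characteristic equation is s² + 4.6s + 0.656·4.4 = s² + 4.6s + 2.886 = 0.
Matching s² + 2ζω_n s + ω_n²: ω_n = √2.886 = 1.699 rad/s and 2ζω_n = 4.6, so ζ = 4.6/(2·1.699) = 1.35.

ζ = 1.35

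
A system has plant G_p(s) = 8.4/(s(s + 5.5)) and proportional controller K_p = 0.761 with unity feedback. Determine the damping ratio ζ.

ζ = 1.09

1 + K_p·G_p(s) = 0 gives s² + 5.5s + 6.392 = 0.
Matching s² + 2ζω_n s + ω_n²: ω_n = √6.392 = 2.528 rad/s and 2ζω_n = 5.5, so ζ = 5.5/(2·2.528) = 1.09.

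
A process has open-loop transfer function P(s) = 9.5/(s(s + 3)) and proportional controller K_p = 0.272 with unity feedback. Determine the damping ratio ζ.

The closed-loop denominator is s(s+3) + 0.272·9.5 = s² + 3s + 2.584.
Matching s² + 2ζω_n s + ω_n²: ω_n = √2.584 = 1.607 rad/s and 2ζω_n = 3, so ζ = 3/(2·1.607) = 0.933.

ζ = 0.933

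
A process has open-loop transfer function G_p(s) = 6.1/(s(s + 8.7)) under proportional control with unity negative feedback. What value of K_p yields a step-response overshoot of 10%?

K_p = 8.88

From %OS = 100·exp(−πζ/√(1−ζ²)) = 10%, ζ = −ln(0.1)/√(π²+ln²(0.1)) = 0.5912.
Characteristic equation s² + 8.7s + 6.1K_p = 0 gives ζ = 8.7/(2√(6.1K_p)).
Setting ζ = 0.5912: √(6.1K_p) = 8.7/(2·0.5912) = 7.358, so K_p = 54.15/6.1 = 8.88.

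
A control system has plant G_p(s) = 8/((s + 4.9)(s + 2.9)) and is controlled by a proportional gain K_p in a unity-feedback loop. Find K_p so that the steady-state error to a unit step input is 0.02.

For a type-0 loop with proportional control, e_ss = 1/(1 + K_p·G_p(0)).
G_p(0) = 0.563. Require 1/(1 + K_p·0.563) = 0.02, so 1 + 0.563·K_p = 50.
K_p = (50 − 1)/0.563 = 87.

K_p = 87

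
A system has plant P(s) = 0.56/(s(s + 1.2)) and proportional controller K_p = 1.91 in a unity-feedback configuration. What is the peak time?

T_p = 3.73 s

Closed-loop characteristic equation: s² + 1.2s + 1.07 = 0, so ω_n = 1.034 rad/s and ζ = 1.2/(2·1.034) = 0.5802.
Damped frequency ω_d = ω_n√(1−ζ²) = 0.8424 rad/s, so peak time T_p = π/ω_d = 3.73 s.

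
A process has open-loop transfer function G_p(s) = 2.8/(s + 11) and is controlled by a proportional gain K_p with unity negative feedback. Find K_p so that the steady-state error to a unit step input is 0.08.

K_p = 45.2

For a type-0 loop with proportional control, e_ss = 1/(1 + K_p·G_p(0)).
G_p(0) = 0.2545. Require 1/(1 + K_p·0.2545) = 0.08, so 1 + 0.2545·K_p = 12.5.
K_p = (12.5 − 1)/0.2545 = 45.2.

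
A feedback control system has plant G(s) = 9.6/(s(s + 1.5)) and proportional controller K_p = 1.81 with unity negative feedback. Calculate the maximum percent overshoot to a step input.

56.3%

From 1 + K_pG(s) = 0: s² + 1.5s + 17.38 = 0 ⇒ ω_n = 4.168, ζ = 0.1799.
%OS = 100·exp(−πζ/√(1−ζ²)) = 100·exp(−π·0.1799/√0.9676) = 56.3%.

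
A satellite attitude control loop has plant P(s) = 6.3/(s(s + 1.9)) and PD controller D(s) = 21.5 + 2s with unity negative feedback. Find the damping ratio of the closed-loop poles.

ζ = 0.623

Forward path: (21.5 + 2s)·6.3/(s(s+1.9)). The closed-loop characteristic equation is s² + (1.9 + 6.3·2)s + 6.3·21.5 = 0.
That is s² + 14.5s + 135.4 = 0, so ω_n = 11.64 rad/s and ζ = 14.5/(2·11.64) = 0.6229.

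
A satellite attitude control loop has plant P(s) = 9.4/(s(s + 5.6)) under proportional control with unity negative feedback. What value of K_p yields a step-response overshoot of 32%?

K_p = 7.17

From %OS = 100·exp(−πζ/√(1−ζ²)) = 32%, ζ = −ln(0.32)/√(π²+ln²(0.32)) = 0.341.
Characteristic equation s² + 5.6s + 9.4K_p = 0 gives ζ = 5.6/(2√(9.4K_p)).
Setting ζ = 0.341: √(9.4K_p) = 5.6/(2·0.341) = 8.212, so K_p = 67.44/9.4 = 7.17.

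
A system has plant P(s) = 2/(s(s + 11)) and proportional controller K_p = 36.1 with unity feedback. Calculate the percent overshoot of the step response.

Closed-loop characteristic equation: s² + 11s + 72.2 = 0, so ω_n = 8.497 rad/s and ζ = 11/(2·8.497) = 0.6473.
%OS = 100·exp(−πζ/√(1−ζ²)) = 100·exp(−π·0.6473/√0.581) = 6.94%.

6.94%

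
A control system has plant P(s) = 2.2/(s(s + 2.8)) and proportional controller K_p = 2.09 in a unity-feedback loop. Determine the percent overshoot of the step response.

From 1 + K_pP(s) = 0: s² + 2.8s + 4.598 = 0 ⇒ ω_n = 2.144, ζ = 0.6529.
%OS = 100·exp(−πζ/√(1−ζ²)) = 100·exp(−π·0.6529/√0.5737) = 6.67%.

6.67%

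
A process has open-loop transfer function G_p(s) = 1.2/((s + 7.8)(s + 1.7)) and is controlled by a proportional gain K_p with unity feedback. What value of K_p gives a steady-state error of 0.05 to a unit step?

The loop is type 0, so e_ss(step) = 1/(1 + K_pos) with K_pos = K_p·G_p(0).
G_p(0) = 0.0905. Require 1/(1 + K_p·0.0905) = 0.05, so 1 + 0.0905·K_p = 20.
K_p = (20 − 1)/0.0905 = 210.

K_p = 210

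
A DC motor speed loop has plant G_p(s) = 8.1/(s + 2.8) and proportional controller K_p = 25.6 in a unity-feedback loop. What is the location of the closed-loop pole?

s = -210.2

Closed-loop transfer function: T(s) = K_p·G_p(s)/(1 + K_p·G_p(s)) = 207.4/(s + 2.8 + 207.4) = 207.4/(s + 210.2).
The closed-loop pole is at s = −210.2.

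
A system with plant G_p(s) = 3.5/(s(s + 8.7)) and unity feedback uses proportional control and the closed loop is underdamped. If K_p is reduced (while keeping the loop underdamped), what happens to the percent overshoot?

decrease

ζ = 8.7/(2√(3.5K_p)) rises as K_p falls; higher damping means less overshoot.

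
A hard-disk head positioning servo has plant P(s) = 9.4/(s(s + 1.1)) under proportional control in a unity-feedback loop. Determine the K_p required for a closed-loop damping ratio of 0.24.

Closed-loop characteristic equation: s² + 1.1s + K_p·9.4 = 0.
So ω_n = √(9.4K_p) and 2ζω_n = 1.1, giving ζ = 1.1/(2√(9.4K_p)).
Setting ζ = 0.24: √(9.4K_p) = 1.1/(2·0.24) = 2.292, so K_p = 5.252/9.4 = 0.559.

K_p = 0.559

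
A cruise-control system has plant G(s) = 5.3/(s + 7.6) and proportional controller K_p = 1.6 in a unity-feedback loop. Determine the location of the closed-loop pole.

Closed-loop transfer function: T(s) = K_p·G(s)/(1 + K_p·G(s)) = 8.48/(s + 7.6 + 8.48) = 8.48/(s + 16.08).
The closed-loop pole is at s = −16.08.

s = -16.08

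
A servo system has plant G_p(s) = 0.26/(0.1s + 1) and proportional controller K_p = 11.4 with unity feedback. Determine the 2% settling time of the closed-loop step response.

Closed loop: T(s) = K_p·G_p/(1+K_p·G_p) = 2.964/(0.1s + 1 + 2.964), with pole at s = −(1 + 2.964)/0.1 = −39.64.
τ = 1/39.64 = 0.02523 s, so 2% settling time ≈ 4τ = 0.101 s.

T_s ≈ 0.101 s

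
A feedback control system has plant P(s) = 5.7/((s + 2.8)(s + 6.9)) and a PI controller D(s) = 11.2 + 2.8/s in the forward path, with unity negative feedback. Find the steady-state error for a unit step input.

0

The open loop D(s)P(s) has a pole at the origin (type 1), so the static position error constant is infinite and e_ss = 1/(1+∞) = 0.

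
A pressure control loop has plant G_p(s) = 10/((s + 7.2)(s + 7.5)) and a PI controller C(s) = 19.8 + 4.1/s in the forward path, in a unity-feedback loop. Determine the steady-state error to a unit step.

The open loop C(s)G_p(s) has a pole at the origin (type 1), so the static position error constant is infinite and e_ss = 1/(1+∞) = 0.

0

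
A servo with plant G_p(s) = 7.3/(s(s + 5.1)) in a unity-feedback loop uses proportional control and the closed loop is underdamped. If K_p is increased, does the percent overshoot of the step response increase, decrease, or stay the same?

increase

ζ = 5.1/(2√(7.3K_p)) decreases as K_p grows; lower damping means more overshoot.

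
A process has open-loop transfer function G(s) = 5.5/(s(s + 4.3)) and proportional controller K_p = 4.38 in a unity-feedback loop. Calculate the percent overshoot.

21.6%

The closed-loop denominator s² + 4.3s + 24.09 gives ω_n = √24.09 = 4.908 and ζ = 4.3/(2ω_n) = 0.438.
%OS = 100·exp(−πζ/√(1−ζ²)) = 100·exp(−π·0.438/√0.8081) = 21.6%.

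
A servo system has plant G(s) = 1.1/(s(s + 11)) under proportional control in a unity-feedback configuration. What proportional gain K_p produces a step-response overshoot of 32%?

From %OS = 100·exp(−πζ/√(1−ζ²)) = 32%, ζ = −ln(0.32)/√(π²+ln²(0.32)) = 0.341.
Characteristic equation s² + 11s + 1.1K_p = 0 gives ζ = 11/(2√(1.1K_p)).
Setting ζ = 0.341: √(1.1K_p) = 11/(2·0.341) = 16.13, so K_p = 260.2/1.1 = 237.

K_p = 237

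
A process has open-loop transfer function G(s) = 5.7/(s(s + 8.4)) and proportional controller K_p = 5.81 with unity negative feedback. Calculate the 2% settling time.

The closed-loop denominator s² + 8.4s + 33.12 gives ω_n = √33.12 = 5.755 and ζ = 8.4/(2ω_n) = 0.7298.
2% settling time T_s ≈ 4/(ζω_n) = 4/4.2 = 0.952 s.

T_s ≈ 0.952 s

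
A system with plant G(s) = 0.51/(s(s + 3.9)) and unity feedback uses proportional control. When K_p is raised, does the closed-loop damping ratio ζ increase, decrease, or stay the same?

decrease

ζ = 3.9/(2√(0.51K_p)); increasing K_p raises the denominator, so ζ falls.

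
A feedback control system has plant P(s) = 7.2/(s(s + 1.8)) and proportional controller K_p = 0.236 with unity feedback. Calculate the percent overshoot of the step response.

The closed-loop denominator s² + 1.8s + 1.699 gives ω_n = √1.699 = 1.304 and ζ = 1.8/(2ω_n) = 0.6904.
%OS = 100·exp(−πζ/√(1−ζ²)) = 100·exp(−π·0.6904/√0.5233) = 4.99%.

4.99%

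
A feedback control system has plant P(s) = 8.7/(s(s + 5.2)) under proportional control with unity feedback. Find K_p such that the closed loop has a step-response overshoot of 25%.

K_p = 4.77

From %OS = 100·exp(−πζ/√(1−ζ²)) = 25%, ζ = −ln(0.25)/√(π²+ln²(0.25)) = 0.4037.
Characteristic equation s² + 5.2s + 8.7K_p = 0 gives ζ = 5.2/(2√(8.7K_p)).
Setting ζ = 0.4037: √(8.7K_p) = 5.2/(2·0.4037) = 6.44, so K_p = 41.48/8.7 = 4.77.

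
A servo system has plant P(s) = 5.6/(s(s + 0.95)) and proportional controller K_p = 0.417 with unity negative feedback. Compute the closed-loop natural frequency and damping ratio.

ω_n = 1.53 rad/s, ζ = 0.311

With unity feedback the closed-loop characteristic equation is s² + 0.95s + 0.417·5.6 = s² + 0.95s + 2.335 = 0.
So ω_n² = 2.335 ⇒ ω_n = 1.528 rad/s, and ζ = 0.95/(2ω_n) = 0.311.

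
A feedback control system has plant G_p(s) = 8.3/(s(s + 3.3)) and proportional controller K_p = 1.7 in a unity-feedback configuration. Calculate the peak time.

T_p = 0.931 s

The closed-loop denominator s² + 3.3s + 14.11 gives ω_n = √14.11 = 3.756 and ζ = 3.3/(2ω_n) = 0.4393.
Damped frequency ω_d = ω_n√(1−ζ²) = 3.375 rad/s, so peak time T_p = π/ω_d = 0.931 s.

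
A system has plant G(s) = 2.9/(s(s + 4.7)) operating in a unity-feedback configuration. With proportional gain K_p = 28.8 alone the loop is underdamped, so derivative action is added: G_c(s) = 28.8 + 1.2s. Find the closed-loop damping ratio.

ζ = 0.448

Forward path: (28.8 + 1.2s)·2.9/(s(s+4.7)). The closed-loop characteristic equation is s² + (4.7 + 2.9·1.2)s + 2.9·28.8 = 0.
That is s² + 8.18s + 83.52 = 0, so ω_n = 9.139 rad/s and ζ = 8.18/(2·9.139) = 0.4475.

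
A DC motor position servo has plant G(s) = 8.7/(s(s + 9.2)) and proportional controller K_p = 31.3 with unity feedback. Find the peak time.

From 1 + K_pG(s) = 0: s² + 9.2s + 272.3 = 0 ⇒ ω_n = 16.5, ζ = 0.2788.
Damped frequency ω_d = ω_n√(1−ζ²) = 15.85 rad/s, so peak time T_p = π/ω_d = 0.198 s.

T_p = 0.198 s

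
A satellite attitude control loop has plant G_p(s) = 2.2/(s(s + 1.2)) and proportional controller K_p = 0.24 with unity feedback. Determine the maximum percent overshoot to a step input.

1.01%

The closed-loop denominator s² + 1.2s + 0.528 gives ω_n = √0.528 = 0.7266 and ζ = 1.2/(2ω_n) = 0.8257.
%OS = 100·exp(−πζ/√(1−ζ²)) = 100·exp(−π·0.8257/√0.3182) = 1.01%.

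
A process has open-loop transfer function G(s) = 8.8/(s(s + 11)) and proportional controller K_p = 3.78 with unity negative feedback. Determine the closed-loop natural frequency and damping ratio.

ω_n = 5.77 rad/s, ζ = 0.954

1 + K_p·G(s) = 0 gives s² + 11s + 33.26 = 0.
So ω_n² = 33.26 ⇒ ω_n = 5.767 rad/s, and ζ = 11/(2ω_n) = 0.954.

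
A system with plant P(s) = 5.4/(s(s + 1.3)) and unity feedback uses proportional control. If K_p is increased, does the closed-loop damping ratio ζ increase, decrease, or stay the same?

decrease

ζ = 1.3/(2√(5.4K_p)); increasing K_p raises the denominator, so ζ falls.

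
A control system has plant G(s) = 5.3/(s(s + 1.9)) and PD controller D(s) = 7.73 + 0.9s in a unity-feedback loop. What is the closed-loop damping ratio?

ζ = 0.521

Forward path: (7.73 + 0.9s)·5.3/(s(s+1.9)). The closed-loop characteristic equation is s² + (1.9 + 5.3·0.9)s + 5.3·7.73 = 0.
That is s² + 6.67s + 40.97 = 0, so ω_n = 6.401 rad/s and ζ = 6.67/(2·6.401) = 0.521.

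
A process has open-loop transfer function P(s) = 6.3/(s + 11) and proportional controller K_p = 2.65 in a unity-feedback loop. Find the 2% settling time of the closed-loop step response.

T_s ≈ 0.144 s

Closed-loop transfer function: T(s) = K_p·P(s)/(1 + K_p·P(s)) = 16.7/(s + 11 + 16.7) = 16.7/(s + 27.7).
Time constant τ = 1/27.7 = 0.03611 s, so the 2% settling time is about 4τ = 0.144 s.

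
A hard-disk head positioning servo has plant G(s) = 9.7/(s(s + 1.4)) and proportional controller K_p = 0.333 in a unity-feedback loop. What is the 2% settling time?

T_s ≈ 5.71 s

The closed-loop denominator s² + 1.4s + 3.23 gives ω_n = √3.23 = 1.797 and ζ = 1.4/(2ω_n) = 0.3895.
2% settling time T_s ≈ 4/(ζω_n) = 4/0.7 = 5.71 s.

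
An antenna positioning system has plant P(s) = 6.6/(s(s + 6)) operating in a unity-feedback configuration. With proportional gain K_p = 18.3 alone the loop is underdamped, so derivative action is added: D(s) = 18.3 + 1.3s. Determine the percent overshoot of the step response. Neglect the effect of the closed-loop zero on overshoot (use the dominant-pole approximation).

6.17%

Forward path: (18.3 + 1.3s)·6.6/(s(s+6)). The closed-loop characteristic equation is s² + (6 + 6.6·1.3)s + 6.6·18.3 = 0.
That is s² + 14.58s + 120.8 = 0, so ω_n = 10.99 rad/s and ζ = 14.58/(2·10.99) = 0.6633.
%OS = 100·exp(−πζ/√(1−ζ²)) = 6.17%.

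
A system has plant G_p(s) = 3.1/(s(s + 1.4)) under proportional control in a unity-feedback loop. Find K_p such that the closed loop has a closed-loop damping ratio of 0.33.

Closed-loop characteristic equation: s² + 1.4s + K_p·3.1 = 0.
So ω_n = √(3.1K_p) and 2ζω_n = 1.4, giving ζ = 1.4/(2√(3.1K_p)).
Setting ζ = 0.33: √(3.1K_p) = 1.4/(2·0.33) = 2.121, so K_p = 4.5/3.1 = 1.45.

K_p = 1.45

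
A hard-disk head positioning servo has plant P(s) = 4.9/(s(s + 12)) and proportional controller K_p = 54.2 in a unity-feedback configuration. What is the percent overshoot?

28.8%

The closed-loop denominator s² + 12s + 265.6 gives ω_n = √265.6 = 16.3 and ζ = 12/(2ω_n) = 0.3682.
%OS = 100·exp(−πζ/√(1−ζ²)) = 100·exp(−π·0.3682/√0.8644) = 28.8%.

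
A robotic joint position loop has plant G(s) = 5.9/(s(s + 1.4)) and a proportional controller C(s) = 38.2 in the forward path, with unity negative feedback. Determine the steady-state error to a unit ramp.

The loop has one pole at the origin (type 1). Velocity error constant K_v = lim_{s→0} s·C(s)G(s) = 38.2·5.9/1.4 = 161.
Steady-state error to a unit ramp: e_ss = 1/K_v = 0.00621.

0.00621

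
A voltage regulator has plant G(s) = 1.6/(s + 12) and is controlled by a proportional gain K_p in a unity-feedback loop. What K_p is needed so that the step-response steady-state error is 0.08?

For a type-0 loop with proportional control, e_ss = 1/(1 + K_p·G(0)).
G(0) = 0.1333. Require 1/(1 + K_p·0.1333) = 0.08, so 1 + 0.1333·K_p = 12.5.
K_p = (12.5 − 1)/0.1333 = 86.2.

K_p = 86.2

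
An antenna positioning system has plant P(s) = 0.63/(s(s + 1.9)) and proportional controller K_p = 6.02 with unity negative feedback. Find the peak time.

The closed-loop denominator s² + 1.9s + 3.793 gives ω_n = √3.793 = 1.947 and ζ = 1.9/(2ω_n) = 0.4878.
Damped frequency ω_d = ω_n√(1−ζ²) = 1.7 rad/s, so peak time T_p = π/ω_d = 1.85 s.

T_p = 1.85 s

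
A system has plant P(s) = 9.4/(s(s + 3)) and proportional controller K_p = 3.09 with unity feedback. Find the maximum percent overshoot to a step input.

Closed-loop characteristic equation: s² + 3s + 29.05 = 0, so ω_n = 5.389 rad/s and ζ = 3/(2·5.389) = 0.2783.
%OS = 100·exp(−πζ/√(1−ζ²)) = 100·exp(−π·0.2783/√0.9225) = 40.2%.

40.2%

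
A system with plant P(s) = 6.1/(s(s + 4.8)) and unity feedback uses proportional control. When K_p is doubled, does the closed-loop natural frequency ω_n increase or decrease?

ω_n = √(6.1·K_p), which grows with K_p.

increase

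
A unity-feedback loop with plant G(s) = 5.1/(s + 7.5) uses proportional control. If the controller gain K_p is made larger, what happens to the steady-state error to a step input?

The position error constant K_pos = K_p·G(0) grows with K_p, and e_ss = 1/(1+K_pos) falls.

decrease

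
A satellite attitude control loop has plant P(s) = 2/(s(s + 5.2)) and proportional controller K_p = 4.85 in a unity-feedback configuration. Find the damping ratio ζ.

ζ = 0.835

1 + K_p·P(s) = 0 gives s² + 5.2s + 9.7 = 0.
So ω_n² = 9.7 ⇒ ω_n = 3.114 rad/s, and ζ = 5.2/(2ω_n) = 0.835.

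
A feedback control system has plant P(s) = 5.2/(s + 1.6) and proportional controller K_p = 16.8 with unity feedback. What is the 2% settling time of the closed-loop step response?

Closed-loop transfer function: T(s) = K_p·P(s)/(1 + K_p·P(s)) = 87.36/(s + 1.6 + 87.36) = 87.36/(s + 88.96).
Time constant τ = 1/88.96 = 0.01124 s, so the 2% settling time is about 4τ = 0.045 s.

T_s ≈ 0.045 s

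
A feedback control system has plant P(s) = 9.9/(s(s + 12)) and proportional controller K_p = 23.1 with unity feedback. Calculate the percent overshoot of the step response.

Closed-loop characteristic equation: s² + 12s + 228.7 = 0, so ω_n = 15.12 rad/s and ζ = 12/(2·15.12) = 0.3968.
%OS = 100·exp(−πζ/√(1−ζ²)) = 100·exp(−π·0.3968/√0.8426) = 25.7%.

25.7%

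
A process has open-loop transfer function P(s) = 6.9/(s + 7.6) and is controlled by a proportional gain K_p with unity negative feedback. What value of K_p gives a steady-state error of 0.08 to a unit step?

For a type-0 loop with proportional control, e_ss = 1/(1 + K_p·P(0)).
P(0) = 0.9079. Require 1/(1 + K_p·0.9079) = 0.08, so 1 + 0.9079·K_p = 12.5.
K_p = (12.5 − 1)/0.9079 = 12.7.

K_p = 12.7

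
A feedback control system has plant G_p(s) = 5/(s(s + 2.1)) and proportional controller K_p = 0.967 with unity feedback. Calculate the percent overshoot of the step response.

18.1%

From 1 + K_pG_p(s) = 0: s² + 2.1s + 4.835 = 0 ⇒ ω_n = 2.199, ζ = 0.4775.
%OS = 100·exp(−πζ/√(1−ζ²)) = 100·exp(−π·0.4775/√0.772) = 18.1%.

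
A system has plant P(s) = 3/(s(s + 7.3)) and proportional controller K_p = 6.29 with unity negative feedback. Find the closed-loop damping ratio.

ζ = 0.84

With unity feedback the closed-loop characteristic equation is s² + 7.3s + 6.29·3 = s² + 7.3s + 18.87 = 0.
Matching s² + 2ζω_n s + ω_n²: ω_n = √18.87 = 4.344 rad/s and 2ζω_n = 7.3, so ζ = 7.3/(2·4.344) = 0.84.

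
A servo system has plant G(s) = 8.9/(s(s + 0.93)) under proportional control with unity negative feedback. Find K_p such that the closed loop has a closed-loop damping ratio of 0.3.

K_p = 0.27

Closed-loop characteristic equation: s² + 0.93s + K_p·8.9 = 0.
So ω_n = √(8.9K_p) and 2ζω_n = 0.93, giving ζ = 0.93/(2√(8.9K_p)).
Setting ζ = 0.3: √(8.9K_p) = 0.93/(2·0.3) = 1.55, so K_p = 2.403/8.9 = 0.27.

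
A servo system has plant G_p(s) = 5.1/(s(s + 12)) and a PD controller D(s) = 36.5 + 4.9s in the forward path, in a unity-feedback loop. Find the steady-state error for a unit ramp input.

0.0645

The loop has one pole at the origin (type 1). Velocity error constant K_v = lim_{s→0} s·D(s)G_p(s) = 36.5·5.1/12 = 15.51.
Steady-state error to a unit ramp: e_ss = 1/K_v = 0.0645.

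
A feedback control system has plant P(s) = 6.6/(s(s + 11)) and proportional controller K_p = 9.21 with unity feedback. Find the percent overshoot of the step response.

4.39%

The closed-loop denominator s² + 11s + 60.79 gives ω_n = √60.79 = 7.797 and ζ = 11/(2ω_n) = 0.7054.
%OS = 100·exp(−πζ/√(1−ζ²)) = 100·exp(−π·0.7054/√0.5024) = 4.39%.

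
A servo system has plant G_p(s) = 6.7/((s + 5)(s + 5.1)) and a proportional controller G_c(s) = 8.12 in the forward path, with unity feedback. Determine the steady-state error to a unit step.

0.319

The loop is type 0. Static position error constant K_pos = G_c(0)·G_p(0) = 8.12·0.2627 = 2.133.
Steady-state error to a unit step: e_ss = 1/(1+K_pos) = 1/3.133 = 0.319.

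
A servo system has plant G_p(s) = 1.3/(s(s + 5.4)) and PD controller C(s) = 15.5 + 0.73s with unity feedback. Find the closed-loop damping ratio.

ζ = 0.707

Forward path: (15.5 + 0.73s)·1.3/(s(s+5.4)). The closed-loop characteristic equation is s² + (5.4 + 1.3·0.73)s + 1.3·15.5 = 0.
That is s² + 6.349s + 20.15 = 0, so ω_n = 4.489 rad/s and ζ = 6.349/(2·4.489) = 0.7072.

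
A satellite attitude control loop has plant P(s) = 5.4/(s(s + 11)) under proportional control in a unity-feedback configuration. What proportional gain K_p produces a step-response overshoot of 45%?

K_p = 92.3

From %OS = 100·exp(−πζ/√(1−ζ²)) = 45%, ζ = −ln(0.45)/√(π²+ln²(0.45)) = 0.2463.
Characteristic equation s² + 11s + 5.4K_p = 0 gives ζ = 11/(2√(5.4K_p)).
Setting ζ = 0.2463: √(5.4K_p) = 11/(2·0.2463) = 22.33, so K_p = 498.5/5.4 = 92.3.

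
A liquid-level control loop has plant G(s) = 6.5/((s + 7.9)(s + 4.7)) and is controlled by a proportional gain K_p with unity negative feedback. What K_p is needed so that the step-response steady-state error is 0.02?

Steady-state error for a unit step on this type-0 loop is 1/(1 + K_p·G(0)).
G(0) = 0.1751. Require 1/(1 + K_p·0.1751) = 0.02, so 1 + 0.1751·K_p = 50.
K_p = (50 − 1)/0.1751 = 280.

K_p = 280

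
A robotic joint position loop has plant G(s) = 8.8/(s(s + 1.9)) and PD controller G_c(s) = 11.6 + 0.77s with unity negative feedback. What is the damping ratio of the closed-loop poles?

Forward path: (11.6 + 0.77s)·8.8/(s(s+1.9)). The closed-loop characteristic equation is s² + (1.9 + 8.8·0.77)s + 8.8·11.6 = 0.
That is s² + 8.676s + 102.1 = 0, so ω_n = 10.1 rad/s and ζ = 8.676/(2·10.1) = 0.4294.

ζ = 0.429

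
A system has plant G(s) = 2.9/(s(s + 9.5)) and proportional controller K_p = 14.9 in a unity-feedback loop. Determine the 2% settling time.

Closed-loop characteristic equation: s² + 9.5s + 43.21 = 0, so ω_n = 6.573 rad/s and ζ = 9.5/(2·6.573) = 0.7226.
2% settling time T_s ≈ 4/(ζω_n) = 4/4.75 = 0.842 s.

T_s ≈ 0.842 s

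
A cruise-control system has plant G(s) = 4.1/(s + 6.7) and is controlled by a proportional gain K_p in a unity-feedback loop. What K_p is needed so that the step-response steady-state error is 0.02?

K_p = 80.1

For a type-0 loop with proportional control, e_ss = 1/(1 + K_p·G(0)).
G(0) = 0.6119. Require 1/(1 + K_p·0.6119) = 0.02, so 1 + 0.6119·K_p = 50.
K_p = (50 − 1)/0.6119 = 80.1.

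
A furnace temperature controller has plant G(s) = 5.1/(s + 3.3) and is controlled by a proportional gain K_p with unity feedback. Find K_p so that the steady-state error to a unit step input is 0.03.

For a type-0 loop with proportional control, e_ss = 1/(1 + K_p·G(0)).
G(0) = 1.545. Require 1/(1 + K_p·1.545) = 0.03, so 1 + 1.545·K_p = 33.33.
K_p = (33.33 − 1)/1.545 = 20.9.

K_p = 20.9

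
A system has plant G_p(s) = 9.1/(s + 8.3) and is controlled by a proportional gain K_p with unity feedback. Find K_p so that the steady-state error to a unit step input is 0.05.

K_p = 17.3

For a type-0 loop with proportional control, e_ss = 1/(1 + K_p·G_p(0)).
G_p(0) = 1.096. Require 1/(1 + K_p·1.096) = 0.05, so 1 + 1.096·K_p = 20.
K_p = (20 − 1)/1.096 = 17.3.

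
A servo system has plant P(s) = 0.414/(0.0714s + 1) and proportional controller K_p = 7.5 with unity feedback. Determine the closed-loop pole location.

Closed loop: T(s) = K_p·P/(1+K_p·P) = 3.105/(0.0714s + 1 + 3.105), with pole at s = −(1 + 3.105)/0.0714 = −57.49.

s = -57.49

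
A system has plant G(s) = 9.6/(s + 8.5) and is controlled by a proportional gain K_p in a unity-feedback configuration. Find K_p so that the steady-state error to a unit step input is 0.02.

The loop is type 0, so e_ss(step) = 1/(1 + K_pos) with K_pos = K_p·G(0).
G(0) = 1.129. Require 1/(1 + K_p·1.129) = 0.02, so 1 + 1.129·K_p = 50.
K_p = (50 − 1)/1.129 = 43.4.

K_p = 43.4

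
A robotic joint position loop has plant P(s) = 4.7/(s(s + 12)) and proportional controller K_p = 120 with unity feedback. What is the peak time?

T_p = 0.137 s

The closed-loop denominator s² + 12s + 564 gives ω_n = √564 = 23.75 and ζ = 12/(2ω_n) = 0.2526.
Damped frequency ω_d = ω_n√(1−ζ²) = 22.98 rad/s, so peak time T_p = π/ω_d = 0.137 s.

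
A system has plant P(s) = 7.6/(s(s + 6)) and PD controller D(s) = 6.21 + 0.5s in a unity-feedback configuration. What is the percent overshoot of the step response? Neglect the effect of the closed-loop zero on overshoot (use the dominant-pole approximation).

4.09%

Forward path: (6.21 + 0.5s)·7.6/(s(s+6)). The closed-loop characteristic equation is s² + (6 + 7.6·0.5)s + 7.6·6.21 = 0.
That is s² + 9.8s + 47.2 = 0, so ω_n = 6.87 rad/s and ζ = 9.8/(2·6.87) = 0.7133.
%OS = 100·exp(−πζ/√(1−ζ²)) = 4.09%.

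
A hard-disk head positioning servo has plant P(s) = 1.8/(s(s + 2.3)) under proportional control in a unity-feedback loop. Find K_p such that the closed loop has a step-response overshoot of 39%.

From %OS = 100·exp(−πζ/√(1−ζ²)) = 39%, ζ = −ln(0.39)/√(π²+ln²(0.39)) = 0.2871.
Characteristic equation s² + 2.3s + 1.8K_p = 0 gives ζ = 2.3/(2√(1.8K_p)).
Setting ζ = 0.2871: √(1.8K_p) = 2.3/(2·0.2871) = 4.006, so K_p = 16.04/1.8 = 8.91.

K_p = 8.91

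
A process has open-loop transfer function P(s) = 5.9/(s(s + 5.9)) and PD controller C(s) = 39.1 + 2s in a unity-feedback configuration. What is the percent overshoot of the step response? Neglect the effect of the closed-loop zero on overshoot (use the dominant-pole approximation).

Forward path: (39.1 + 2s)·5.9/(s(s+5.9)). The closed-loop characteristic equation is s² + (5.9 + 5.9·2)s + 5.9·39.1 = 0.
That is s² + 17.7s + 230.7 = 0, so ω_n = 15.19 rad/s and ζ = 17.7/(2·15.19) = 0.5827.
%OS = 100·exp(−πζ/√(1−ζ²)) = 10.5%.

10.5%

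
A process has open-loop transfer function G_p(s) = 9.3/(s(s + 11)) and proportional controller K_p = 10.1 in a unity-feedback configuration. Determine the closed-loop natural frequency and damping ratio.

ω_n = 9.69 rad/s, ζ = 0.567

The closed-loop denominator is s(s+11) + 10.1·9.3 = s² + 11s + 93.93.
Matching s² + 2ζω_n s + ω_n²: ω_n = √93.93 = 9.692 rad/s and 2ζω_n = 11, so ζ = 11/(2·9.692) = 0.567.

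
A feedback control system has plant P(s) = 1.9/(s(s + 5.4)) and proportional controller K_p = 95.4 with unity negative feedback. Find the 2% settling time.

The closed-loop denominator s² + 5.4s + 181.3 gives ω_n = √181.3 = 13.46 and ζ = 5.4/(2ω_n) = 0.2005.
2% settling time T_s ≈ 4/(ζω_n) = 4/2.7 = 1.48 s.

T_s ≈ 1.48 s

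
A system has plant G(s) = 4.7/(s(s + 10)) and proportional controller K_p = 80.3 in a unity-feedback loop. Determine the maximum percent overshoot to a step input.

The closed-loop denominator s² + 10s + 377.4 gives ω_n = √377.4 = 19.43 and ζ = 10/(2ω_n) = 0.2574.
%OS = 100·exp(−πζ/√(1−ζ²)) = 100·exp(−π·0.2574/√0.9338) = 43.3%.

43.3%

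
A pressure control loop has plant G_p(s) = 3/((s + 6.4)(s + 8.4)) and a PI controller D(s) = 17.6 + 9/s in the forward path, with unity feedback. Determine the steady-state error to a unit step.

0

The open loop D(s)G_p(s) has a pole at the origin (type 1), so the static position error constant is infinite and e_ss = 1/(1+∞) = 0.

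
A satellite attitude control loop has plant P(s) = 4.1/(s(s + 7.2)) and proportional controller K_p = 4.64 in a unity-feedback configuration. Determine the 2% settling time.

The closed-loop denominator s² + 7.2s + 19.02 gives ω_n = √19.02 = 4.362 and ζ = 7.2/(2ω_n) = 0.8254.
2% settling time T_s ≈ 4/(ζω_n) = 4/3.6 = 1.11 s.

T_s ≈ 1.11 s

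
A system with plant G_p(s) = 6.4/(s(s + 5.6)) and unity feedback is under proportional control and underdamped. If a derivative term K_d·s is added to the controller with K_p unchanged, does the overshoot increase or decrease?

The derivative term adds K·K_d to the s-coefficient of the characteristic equation, raising 2ζω_n while ω_n is unchanged; ζ increases, so overshoot decreases.

decrease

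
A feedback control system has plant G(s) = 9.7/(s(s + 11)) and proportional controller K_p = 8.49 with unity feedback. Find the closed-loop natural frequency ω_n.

With unity feedback the closed-loop characteristic equation is s² + 11s + 8.49·9.7 = s² + 11s + 82.35 = 0.
So ω_n² = 82.35 ⇒ ω_n = 9.075 rad/s, and ζ = 11/(2ω_n) = 0.606.

ω_n = 9.07 rad/s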